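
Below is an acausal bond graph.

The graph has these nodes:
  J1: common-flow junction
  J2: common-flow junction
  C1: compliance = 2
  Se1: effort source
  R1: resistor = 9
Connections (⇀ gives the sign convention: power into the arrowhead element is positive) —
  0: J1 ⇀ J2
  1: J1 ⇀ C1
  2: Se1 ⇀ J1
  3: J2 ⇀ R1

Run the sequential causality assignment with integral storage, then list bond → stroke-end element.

#2 |J1  (Se1 (Se) sets effort on bond)
#1 |J1  (C1 outputs effort q/C1)
#0 |J2  (J1 needs exactly one f-in)
#3 |R1  (J2: last free bond brings flow in)

bond 0 stroke→J2
bond 1 stroke→J1
bond 2 stroke→J1
bond 3 stroke→R1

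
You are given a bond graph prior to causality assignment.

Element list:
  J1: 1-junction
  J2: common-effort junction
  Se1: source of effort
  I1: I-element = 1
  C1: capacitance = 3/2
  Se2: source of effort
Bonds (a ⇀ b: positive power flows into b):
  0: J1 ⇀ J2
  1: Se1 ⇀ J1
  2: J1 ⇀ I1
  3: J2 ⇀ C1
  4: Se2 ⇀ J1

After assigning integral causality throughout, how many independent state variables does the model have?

2  (C1, I1 all integral)

#1 stroke→J1  (Se1: effort source, stroke at far end)
#4 stroke→J1  (Se2: effort source, stroke at far end)
#2 stroke→I1  (I1 integral (f out))
#0 stroke→J1  (J1 flow already set via bond 2)
#3 stroke→J2  (closing 0-jn rule on J2)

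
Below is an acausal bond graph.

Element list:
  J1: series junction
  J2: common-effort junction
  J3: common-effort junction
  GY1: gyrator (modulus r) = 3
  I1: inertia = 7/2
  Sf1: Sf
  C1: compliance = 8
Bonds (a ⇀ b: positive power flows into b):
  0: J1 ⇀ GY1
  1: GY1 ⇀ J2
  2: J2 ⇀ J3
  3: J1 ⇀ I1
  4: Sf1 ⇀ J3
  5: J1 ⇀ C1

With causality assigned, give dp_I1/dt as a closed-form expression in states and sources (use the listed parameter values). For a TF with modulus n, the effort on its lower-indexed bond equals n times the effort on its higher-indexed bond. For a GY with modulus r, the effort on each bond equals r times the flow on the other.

dp_I1/dt = 3*F_Sf1 - q_C1/8

bond 4 stroke at Sf1  (Sf1 fixes flow; stroke at Sf1)
bond 2 stroke at J3  (J3: last free bond brings effort in)
bond 1 stroke at J2  (J2: last free bond brings effort in)
bond 0 stroke at J1  (GY1 both-in/both-out from 1)
bond 3 stroke at I1  (I1: I, integral causality)
bond 5 stroke at J1  (J1: bond 3 brought flow, rest push out)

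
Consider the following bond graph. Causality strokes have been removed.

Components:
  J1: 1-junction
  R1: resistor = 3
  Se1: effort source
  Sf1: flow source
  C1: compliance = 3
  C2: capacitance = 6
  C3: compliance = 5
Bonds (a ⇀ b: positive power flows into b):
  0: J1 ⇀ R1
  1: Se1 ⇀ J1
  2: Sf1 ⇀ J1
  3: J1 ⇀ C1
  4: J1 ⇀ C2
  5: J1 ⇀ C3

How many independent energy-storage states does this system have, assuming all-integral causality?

3  (C1, C2, C3 all integral)

bond 1 |J1  (Se1 fixes effort; stroke away)
bond 2 |Sf1  (Sf1 fixes flow; stroke at Sf1)
bond 0 |J1  (J1 flow already set via bond 2)
bond 3 |J1  (J1: bond 2 brought flow, rest push out)
bond 4 |J1  (common-f at J1 fixed by 2)
bond 5 |J1  (1-jn J1 has f-setter on 2)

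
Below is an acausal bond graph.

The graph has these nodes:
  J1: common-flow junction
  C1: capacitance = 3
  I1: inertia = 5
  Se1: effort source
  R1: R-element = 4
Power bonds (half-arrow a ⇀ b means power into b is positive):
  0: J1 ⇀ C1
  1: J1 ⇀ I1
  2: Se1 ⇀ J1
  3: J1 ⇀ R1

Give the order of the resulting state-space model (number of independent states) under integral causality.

#2 stroke at J1  (Se1 (Se) sets effort on bond)
#0 stroke at J1  (C1 integral (e out))
#1 stroke at I1  (prefer integral on I1)
#3 stroke at J1  (1-jn J1 has f-setter on 1)

2  (C1, I1 all integral)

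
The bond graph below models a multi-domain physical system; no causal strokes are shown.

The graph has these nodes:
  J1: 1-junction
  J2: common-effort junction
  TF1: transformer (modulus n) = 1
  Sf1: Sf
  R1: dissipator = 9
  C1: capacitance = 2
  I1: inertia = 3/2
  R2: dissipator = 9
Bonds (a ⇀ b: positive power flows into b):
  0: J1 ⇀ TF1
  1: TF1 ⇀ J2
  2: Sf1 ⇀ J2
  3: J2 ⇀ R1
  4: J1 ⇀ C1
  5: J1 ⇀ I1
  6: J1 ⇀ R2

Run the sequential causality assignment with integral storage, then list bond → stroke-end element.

bond 2 stroke at Sf1  (source Sf1 imposes f)
bond 4 stroke at J1  (C1 integral (e out))
bond 5 stroke at I1  (I1 integral (f out))
bond 0 stroke at J1  (J1: bond 5 brought flow, rest push out)
bond 6 stroke at J1  (J1 flow already set via bond 5)
bond 1 stroke at TF1  (TF TF1: opposite of bond 0)
bond 3 stroke at J2  (J2 needs exactly one e-in)

bond 0 |J1
bond 1 |TF1
bond 2 |Sf1
bond 3 |J2
bond 4 |J1
bond 5 |I1
bond 6 |J1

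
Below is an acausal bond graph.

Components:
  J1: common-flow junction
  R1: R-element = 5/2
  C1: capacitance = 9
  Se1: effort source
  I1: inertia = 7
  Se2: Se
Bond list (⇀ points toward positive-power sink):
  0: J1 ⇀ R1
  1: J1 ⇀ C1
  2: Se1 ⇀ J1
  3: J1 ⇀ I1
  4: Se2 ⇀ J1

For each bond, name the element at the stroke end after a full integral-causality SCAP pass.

#0 |J1
#1 |J1
#2 |J1
#3 |I1
#4 |J1

b2 stroke→J1  (Se1 fixes effort; stroke away)
b4 stroke→J1  (Se2: effort source, stroke at far end)
b1 stroke→J1  (prefer integral on C1)
b3 stroke→I1  (prefer integral on I1)
b0 stroke→J1  (J1 flow already set via bond 3)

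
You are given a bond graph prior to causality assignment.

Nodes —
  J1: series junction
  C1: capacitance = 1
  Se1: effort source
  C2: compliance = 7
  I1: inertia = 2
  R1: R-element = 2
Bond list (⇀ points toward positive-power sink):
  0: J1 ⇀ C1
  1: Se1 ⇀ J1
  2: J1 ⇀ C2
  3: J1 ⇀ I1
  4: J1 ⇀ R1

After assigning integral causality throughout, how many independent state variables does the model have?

3  (C1, C2, I1 all integral)

b1 →J1  (Se1: effort source, stroke at far end)
b0 →J1  (C1 integral (e out))
b2 →J1  (C2 outputs effort q/C2)
b3 →I1  (prefer integral on I1)
b4 →J1  (J1 flow already set via bond 3)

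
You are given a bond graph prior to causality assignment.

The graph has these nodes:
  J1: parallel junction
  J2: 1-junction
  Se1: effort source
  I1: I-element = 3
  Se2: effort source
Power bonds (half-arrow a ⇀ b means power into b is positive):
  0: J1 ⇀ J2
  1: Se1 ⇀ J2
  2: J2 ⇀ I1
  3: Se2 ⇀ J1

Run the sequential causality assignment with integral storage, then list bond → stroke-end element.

#0 |J2
#1 |J2
#2 |I1
#3 |J1

β1 |J2  (Se1 (Se) sets effort on bond)
β3 |J1  (Se2 (Se) sets effort on bond)
β0 |J2  (common-e at J1 fixed by 3)
β2 |I1  (J2 needs exactly one f-in)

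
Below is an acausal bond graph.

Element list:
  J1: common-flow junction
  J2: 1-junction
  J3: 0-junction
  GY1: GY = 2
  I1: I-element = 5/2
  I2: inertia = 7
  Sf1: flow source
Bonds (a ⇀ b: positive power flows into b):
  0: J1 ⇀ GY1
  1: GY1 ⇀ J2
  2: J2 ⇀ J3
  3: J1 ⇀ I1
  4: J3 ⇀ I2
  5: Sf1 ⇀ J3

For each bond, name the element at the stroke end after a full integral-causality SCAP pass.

b5 stroke at Sf1  (source Sf1 imposes f)
b3 stroke at I1  (prefer integral on I1)
b0 stroke at J1  (J1: bond 3 brought flow, rest push out)
b1 stroke at J2  (GY GY1: same side as bond 0)
b2 stroke at J3  (J2: last free bond brings flow in)
b4 stroke at I2  (J3: bond 2 brought effort, rest push out)

bond 0 stroke at J1
bond 1 stroke at J2
bond 2 stroke at J3
bond 3 stroke at I1
bond 4 stroke at I2
bond 5 stroke at Sf1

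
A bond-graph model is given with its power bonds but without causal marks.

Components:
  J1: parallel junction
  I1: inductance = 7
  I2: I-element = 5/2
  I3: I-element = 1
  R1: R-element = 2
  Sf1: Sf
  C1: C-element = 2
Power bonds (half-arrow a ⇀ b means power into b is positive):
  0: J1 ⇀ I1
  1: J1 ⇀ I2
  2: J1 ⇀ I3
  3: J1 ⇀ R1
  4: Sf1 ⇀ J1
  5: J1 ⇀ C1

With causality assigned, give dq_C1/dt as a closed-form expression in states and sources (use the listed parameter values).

b4 stroke at Sf1  (source Sf1 imposes f)
b0 stroke at I1  (prefer integral on I1)
b1 stroke at I2  (prefer integral on I2)
b2 stroke at I3  (I3: I, integral causality)
b5 stroke at J1  (C1 integral (e out))
b3 stroke at R1  (J1: bond 5 brought effort, rest push out)

dq_C1/dt = F_Sf1 - p_I1/7 - 2*p_I2/5 - p_I3 - q_C1/4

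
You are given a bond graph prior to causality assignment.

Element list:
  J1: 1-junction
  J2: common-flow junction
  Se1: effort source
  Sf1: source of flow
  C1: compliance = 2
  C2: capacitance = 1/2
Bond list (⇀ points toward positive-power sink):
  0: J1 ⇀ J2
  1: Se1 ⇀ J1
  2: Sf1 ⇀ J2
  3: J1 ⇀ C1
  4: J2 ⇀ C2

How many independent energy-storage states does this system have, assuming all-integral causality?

2  (C1, C2 all integral)

b1 stroke→J1  (Se1 fixes effort; stroke away)
b2 stroke→Sf1  (Sf1: flow source, stroke at near end)
b0 stroke→J2  (1-jn J2 has f-setter on 2)
b4 stroke→J2  (common-f at J2 fixed by 2)
b3 stroke→J1  (J1: bond 0 brought flow, rest push out)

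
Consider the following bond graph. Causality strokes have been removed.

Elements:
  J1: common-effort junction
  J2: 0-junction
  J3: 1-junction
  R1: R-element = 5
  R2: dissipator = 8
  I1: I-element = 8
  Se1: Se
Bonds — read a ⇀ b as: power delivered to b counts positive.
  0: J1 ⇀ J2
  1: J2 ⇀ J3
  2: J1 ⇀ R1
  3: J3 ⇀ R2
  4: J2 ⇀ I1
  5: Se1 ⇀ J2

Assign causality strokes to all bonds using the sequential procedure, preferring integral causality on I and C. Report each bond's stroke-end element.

b0 stroke at J1
b1 stroke at J3
b2 stroke at R1
b3 stroke at R2
b4 stroke at I1
b5 stroke at J2

β5 →J2  (Se1 fixes effort; stroke away)
β0 →J1  (0-jn J2 has e-setter on 5)
β1 →J3  (common-e at J2 fixed by 5)
β4 →I1  (J2: bond 5 brought effort, rest push out)
β3 →R2  (only one flow-in slot at J3)
β2 →R1  (J1 effort already set via bond 0)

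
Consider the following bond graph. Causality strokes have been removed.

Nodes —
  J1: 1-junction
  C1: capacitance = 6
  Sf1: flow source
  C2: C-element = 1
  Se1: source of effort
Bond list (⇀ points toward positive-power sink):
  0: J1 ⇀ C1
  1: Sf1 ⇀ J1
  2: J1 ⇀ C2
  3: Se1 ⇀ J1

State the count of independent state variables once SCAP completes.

2  (C1, C2 all integral)

β1 stroke at Sf1  (Sf1 fixes flow; stroke at Sf1)
β3 stroke at J1  (Se1: effort source, stroke at far end)
β0 stroke at J1  (common-f at J1 fixed by 1)
β2 stroke at J1  (J1: bond 1 brought flow, rest push out)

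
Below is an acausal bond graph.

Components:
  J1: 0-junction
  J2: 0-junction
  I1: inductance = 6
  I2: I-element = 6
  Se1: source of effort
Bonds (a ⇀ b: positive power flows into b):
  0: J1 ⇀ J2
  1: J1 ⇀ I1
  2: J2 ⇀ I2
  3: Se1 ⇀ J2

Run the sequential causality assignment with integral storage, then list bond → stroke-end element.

#0 stroke at J1
#1 stroke at I1
#2 stroke at I2
#3 stroke at J2

bond 3 stroke→J2  (source Se1 imposes e)
bond 0 stroke→J1  (J2 effort already set via bond 3)
bond 2 stroke→I2  (0-jn J2 has e-setter on 3)
bond 1 stroke→I1  (0-jn J1 has e-setter on 0)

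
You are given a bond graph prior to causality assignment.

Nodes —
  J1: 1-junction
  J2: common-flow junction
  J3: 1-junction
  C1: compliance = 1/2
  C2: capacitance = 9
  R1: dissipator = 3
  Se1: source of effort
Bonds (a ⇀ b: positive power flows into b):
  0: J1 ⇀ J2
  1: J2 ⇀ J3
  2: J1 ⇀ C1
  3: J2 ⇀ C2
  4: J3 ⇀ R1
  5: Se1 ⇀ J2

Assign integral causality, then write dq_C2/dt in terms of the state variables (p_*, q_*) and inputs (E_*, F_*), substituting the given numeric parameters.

bond 5 stroke→J2  (source Se1 imposes e)
bond 2 stroke→J1  (C1 outputs effort q/C1)
bond 0 stroke→J2  (J1 needs exactly one f-in)
bond 3 stroke→J2  (prefer integral on C2)
bond 1 stroke→J3  (closing 1-jn rule on J2)
bond 4 stroke→R1  (only one flow-in slot at J3)

dq_C2/dt = E_Se1/3 - 2*q_C1/3 - q_C2/27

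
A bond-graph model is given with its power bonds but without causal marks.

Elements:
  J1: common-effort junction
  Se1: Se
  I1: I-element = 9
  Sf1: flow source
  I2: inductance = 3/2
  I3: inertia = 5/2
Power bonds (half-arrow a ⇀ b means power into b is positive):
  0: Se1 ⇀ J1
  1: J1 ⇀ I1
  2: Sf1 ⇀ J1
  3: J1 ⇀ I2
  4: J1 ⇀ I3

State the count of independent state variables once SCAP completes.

β0 stroke→J1  (Se1: effort source, stroke at far end)
β2 stroke→Sf1  (Sf1 (Sf) sets flow on bond)
β1 stroke→I1  (common-e at J1 fixed by 0)
β3 stroke→I2  (0-jn J1 has e-setter on 0)
β4 stroke→I3  (common-e at J1 fixed by 0)

3  (I1, I2, I3 all integral)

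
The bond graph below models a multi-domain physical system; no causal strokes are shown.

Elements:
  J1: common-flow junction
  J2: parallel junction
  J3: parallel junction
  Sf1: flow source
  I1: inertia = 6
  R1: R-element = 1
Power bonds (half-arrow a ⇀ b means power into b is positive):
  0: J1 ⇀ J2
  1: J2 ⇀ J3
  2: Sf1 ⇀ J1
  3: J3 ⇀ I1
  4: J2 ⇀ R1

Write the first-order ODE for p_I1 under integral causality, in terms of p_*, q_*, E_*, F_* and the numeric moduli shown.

dp_I1/dt = F_Sf1 - p_I1/6

#2 stroke at Sf1  (Sf1 fixes flow; stroke at Sf1)
#0 stroke at J1  (J1: bond 2 brought flow, rest push out)
#3 stroke at I1  (I1: I, integral causality)
#1 stroke at J3  (J3 needs exactly one e-in)
#4 stroke at J2  (J2 needs exactly one e-in)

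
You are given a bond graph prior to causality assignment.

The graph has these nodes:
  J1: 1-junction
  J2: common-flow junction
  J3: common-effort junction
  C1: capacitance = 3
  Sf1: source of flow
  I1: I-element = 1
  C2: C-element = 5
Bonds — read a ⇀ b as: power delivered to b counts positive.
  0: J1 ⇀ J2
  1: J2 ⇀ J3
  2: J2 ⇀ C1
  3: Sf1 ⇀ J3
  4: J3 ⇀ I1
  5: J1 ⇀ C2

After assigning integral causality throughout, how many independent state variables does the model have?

3  (C1, C2, I1 all integral)

bond 3 stroke at Sf1  (source Sf1 imposes f)
bond 2 stroke at J2  (prefer integral on C1)
bond 4 stroke at I1  (I1 outputs flow p/I1)
bond 1 stroke at J3  (J3 needs exactly one e-in)
bond 0 stroke at J2  (common-f at J2 fixed by 1)
bond 5 stroke at J1  (1-jn J1 has f-setter on 0)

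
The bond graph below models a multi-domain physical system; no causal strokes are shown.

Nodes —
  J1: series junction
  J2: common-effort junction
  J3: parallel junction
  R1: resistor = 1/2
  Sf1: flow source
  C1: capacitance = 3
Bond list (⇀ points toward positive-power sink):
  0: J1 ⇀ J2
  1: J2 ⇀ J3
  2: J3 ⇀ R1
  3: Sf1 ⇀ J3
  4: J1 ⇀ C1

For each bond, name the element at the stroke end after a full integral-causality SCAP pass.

#0 |J2
#1 |J3
#2 |R1
#3 |Sf1
#4 |J1

b3 stroke→Sf1  (Sf1: flow source, stroke at near end)
b4 stroke→J1  (C1 integral (e out))
b0 stroke→J2  (closing 1-jn rule on J1)
b1 stroke→J3  (common-e at J2 fixed by 0)
b2 stroke→R1  (J3 effort already set via bond 1)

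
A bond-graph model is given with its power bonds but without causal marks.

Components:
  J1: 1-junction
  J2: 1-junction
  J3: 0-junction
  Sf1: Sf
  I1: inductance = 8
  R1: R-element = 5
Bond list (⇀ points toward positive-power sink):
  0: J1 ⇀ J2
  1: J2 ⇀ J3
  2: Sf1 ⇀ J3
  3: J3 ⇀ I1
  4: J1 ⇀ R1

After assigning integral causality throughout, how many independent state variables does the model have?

bond 2 stroke at Sf1  (Sf1 (Sf) sets flow on bond)
bond 3 stroke at I1  (I1: I, integral causality)
bond 1 stroke at J3  (J3: last free bond brings effort in)
bond 0 stroke at J2  (J2 flow already set via bond 1)
bond 4 stroke at J1  (common-f at J1 fixed by 0)

1  (I1 all integral)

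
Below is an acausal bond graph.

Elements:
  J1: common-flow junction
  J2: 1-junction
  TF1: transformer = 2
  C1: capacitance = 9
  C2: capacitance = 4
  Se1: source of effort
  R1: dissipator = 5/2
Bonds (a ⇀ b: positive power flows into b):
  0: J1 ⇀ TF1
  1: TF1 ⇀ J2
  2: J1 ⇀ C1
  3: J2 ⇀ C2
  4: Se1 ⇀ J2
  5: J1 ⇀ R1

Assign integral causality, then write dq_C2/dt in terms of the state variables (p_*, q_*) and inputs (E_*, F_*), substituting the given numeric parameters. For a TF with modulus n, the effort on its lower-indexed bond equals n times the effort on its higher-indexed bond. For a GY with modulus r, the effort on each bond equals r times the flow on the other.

dq_C2/dt = 8*E_Se1/5 - 4*q_C1/45 - 2*q_C2/5

#4 stroke→J2  (Se1 (Se) sets effort on bond)
#2 stroke→J1  (C1: C, integral causality)
#3 stroke→J2  (C2: C, integral causality)
#1 stroke→TF1  (J2 needs exactly one f-in)
#0 stroke→J1  (TF1 one-in-one-out from 1)
#5 stroke→R1  (closing 1-jn rule on J1)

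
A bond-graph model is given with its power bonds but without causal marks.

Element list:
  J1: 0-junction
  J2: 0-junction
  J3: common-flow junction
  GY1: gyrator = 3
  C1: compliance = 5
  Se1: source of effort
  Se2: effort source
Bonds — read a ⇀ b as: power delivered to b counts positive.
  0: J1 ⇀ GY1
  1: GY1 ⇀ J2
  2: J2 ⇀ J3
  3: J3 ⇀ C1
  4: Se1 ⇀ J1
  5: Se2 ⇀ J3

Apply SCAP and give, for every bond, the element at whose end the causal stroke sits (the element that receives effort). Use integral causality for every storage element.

β0 |GY1
β1 |GY1
β2 |J2
β3 |J3
β4 |J1
β5 |J3

β4 |J1  (source Se1 imposes e)
β5 |J3  (Se2: effort source, stroke at far end)
β0 |GY1  (common-e at J1 fixed by 4)
β1 |GY1  (GY GY1: same side as bond 0)
β2 |J2  (closing 0-jn rule on J2)
β3 |J3  (common-f at J3 fixed by 2)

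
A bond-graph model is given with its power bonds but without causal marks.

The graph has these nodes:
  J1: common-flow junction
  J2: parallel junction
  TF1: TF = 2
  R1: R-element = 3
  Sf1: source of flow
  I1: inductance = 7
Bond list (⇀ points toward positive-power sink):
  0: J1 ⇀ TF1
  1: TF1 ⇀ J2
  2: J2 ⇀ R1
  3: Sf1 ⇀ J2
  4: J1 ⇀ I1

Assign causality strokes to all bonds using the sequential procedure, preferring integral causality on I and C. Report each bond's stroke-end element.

b0 |J1
b1 |TF1
b2 |J2
b3 |Sf1
b4 |I1

β3 |Sf1  (Sf1 (Sf) sets flow on bond)
β4 |I1  (prefer integral on I1)
β0 |J1  (common-f at J1 fixed by 4)
β1 |TF1  (TF1 one-in-one-out from 0)
β2 |J2  (J2: last free bond brings effort in)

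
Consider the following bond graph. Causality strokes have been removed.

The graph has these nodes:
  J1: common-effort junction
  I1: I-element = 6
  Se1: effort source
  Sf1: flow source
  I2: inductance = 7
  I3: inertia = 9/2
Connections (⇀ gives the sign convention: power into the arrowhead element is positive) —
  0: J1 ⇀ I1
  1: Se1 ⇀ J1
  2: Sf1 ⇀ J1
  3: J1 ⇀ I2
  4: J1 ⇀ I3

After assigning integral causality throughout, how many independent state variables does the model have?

3  (I1, I2, I3 all integral)

b1 stroke→J1  (Se1 fixes effort; stroke away)
b2 stroke→Sf1  (Sf1: flow source, stroke at near end)
b0 stroke→I1  (common-e at J1 fixed by 1)
b3 stroke→I2  (J1 effort already set via bond 1)
b4 stroke→I3  (common-e at J1 fixed by 1)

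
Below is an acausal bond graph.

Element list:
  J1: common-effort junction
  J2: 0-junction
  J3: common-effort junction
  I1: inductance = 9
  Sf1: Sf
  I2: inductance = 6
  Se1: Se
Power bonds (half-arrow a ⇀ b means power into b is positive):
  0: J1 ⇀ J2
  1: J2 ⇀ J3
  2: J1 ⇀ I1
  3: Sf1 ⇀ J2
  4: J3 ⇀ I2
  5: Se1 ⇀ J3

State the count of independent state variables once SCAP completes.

β3 stroke→Sf1  (Sf1 fixes flow; stroke at Sf1)
β5 stroke→J3  (Se1 fixes effort; stroke away)
β1 stroke→J2  (J3 effort already set via bond 5)
β4 stroke→I2  (common-e at J3 fixed by 5)
β0 stroke→J1  (common-e at J2 fixed by 1)
β2 stroke→I1  (J1 effort already set via bond 0)

2  (I1, I2 all integral)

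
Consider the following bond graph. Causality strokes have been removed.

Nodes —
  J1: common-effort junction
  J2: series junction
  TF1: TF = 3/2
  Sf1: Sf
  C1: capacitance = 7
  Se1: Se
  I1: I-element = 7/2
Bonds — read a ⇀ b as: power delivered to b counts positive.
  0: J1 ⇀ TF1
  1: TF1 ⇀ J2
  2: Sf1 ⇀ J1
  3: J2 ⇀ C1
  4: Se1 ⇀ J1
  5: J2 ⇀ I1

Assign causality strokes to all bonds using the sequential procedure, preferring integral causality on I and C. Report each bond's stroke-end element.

bond 0 stroke→TF1
bond 1 stroke→J2
bond 2 stroke→Sf1
bond 3 stroke→J2
bond 4 stroke→J1
bond 5 stroke→I1

bond 2 |Sf1  (Sf1 (Sf) sets flow on bond)
bond 4 |J1  (Se1 fixes effort; stroke away)
bond 0 |TF1  (J1 effort already set via bond 4)
bond 1 |J2  (TF TF1: opposite of bond 0)
bond 3 |J2  (prefer integral on C1)
bond 5 |I1  (only one flow-in slot at J2)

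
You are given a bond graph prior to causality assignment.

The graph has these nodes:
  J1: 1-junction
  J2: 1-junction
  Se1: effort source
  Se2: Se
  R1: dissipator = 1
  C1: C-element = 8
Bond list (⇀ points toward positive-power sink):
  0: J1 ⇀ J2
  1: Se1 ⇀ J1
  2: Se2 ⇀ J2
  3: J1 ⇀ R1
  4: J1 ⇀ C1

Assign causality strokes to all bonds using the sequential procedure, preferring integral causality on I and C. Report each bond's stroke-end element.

#1 stroke at J1  (Se1: effort source, stroke at far end)
#2 stroke at J2  (source Se2 imposes e)
#0 stroke at J1  (only one flow-in slot at J2)
#4 stroke at J1  (C1: C, integral causality)
#3 stroke at R1  (closing 1-jn rule on J1)

bond 0 |J1
bond 1 |J1
bond 2 |J2
bond 3 |R1
bond 4 |J1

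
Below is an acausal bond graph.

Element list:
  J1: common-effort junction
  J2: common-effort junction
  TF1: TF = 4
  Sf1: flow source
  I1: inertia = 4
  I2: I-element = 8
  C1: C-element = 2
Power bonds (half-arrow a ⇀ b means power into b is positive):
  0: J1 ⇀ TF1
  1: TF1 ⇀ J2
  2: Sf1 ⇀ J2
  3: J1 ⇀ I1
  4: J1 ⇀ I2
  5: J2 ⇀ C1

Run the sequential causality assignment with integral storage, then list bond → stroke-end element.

β2 |Sf1  (Sf1 (Sf) sets flow on bond)
β3 |I1  (I1: I, integral causality)
β4 |I2  (I2 integral (f out))
β0 |J1  (only one effort-in slot at J1)
β1 |TF1  (TF1: transformer flips bond 0)
β5 |J2  (closing 0-jn rule on J2)

#0 stroke→J1
#1 stroke→TF1
#2 stroke→Sf1
#3 stroke→I1
#4 stroke→I2
#5 stroke→J2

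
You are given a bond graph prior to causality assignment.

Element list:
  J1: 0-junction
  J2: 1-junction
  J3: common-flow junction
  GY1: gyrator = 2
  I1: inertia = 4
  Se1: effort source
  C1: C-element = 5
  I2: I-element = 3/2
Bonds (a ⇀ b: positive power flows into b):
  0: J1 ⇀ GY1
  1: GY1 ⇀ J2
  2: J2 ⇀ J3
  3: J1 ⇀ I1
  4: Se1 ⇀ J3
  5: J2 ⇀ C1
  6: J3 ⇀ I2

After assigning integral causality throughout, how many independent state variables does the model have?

β4 |J3  (Se1 (Se) sets effort on bond)
β3 |I1  (I1 integral (f out))
β0 |J1  (only one effort-in slot at J1)
β1 |J2  (GY1: gyrator matches bond 0)
β5 |J2  (C1: C, integral causality)
β2 |J3  (closing 1-jn rule on J2)
β6 |I2  (J3 needs exactly one f-in)

3  (C1, I1, I2 all integral)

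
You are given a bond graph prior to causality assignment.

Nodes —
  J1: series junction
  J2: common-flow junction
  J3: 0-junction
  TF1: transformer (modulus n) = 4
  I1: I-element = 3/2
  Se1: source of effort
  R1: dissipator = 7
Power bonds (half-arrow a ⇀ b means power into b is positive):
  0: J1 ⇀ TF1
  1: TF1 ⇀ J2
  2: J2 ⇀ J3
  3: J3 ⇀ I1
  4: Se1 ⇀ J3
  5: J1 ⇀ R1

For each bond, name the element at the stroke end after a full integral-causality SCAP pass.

b4 |J3  (Se1 fixes effort; stroke away)
b2 |J2  (common-e at J3 fixed by 4)
b3 |I1  (0-jn J3 has e-setter on 4)
b1 |TF1  (only one flow-in slot at J2)
b0 |J1  (TF TF1: opposite of bond 1)
b5 |R1  (J1 needs exactly one f-in)

bond 0 →J1
bond 1 →TF1
bond 2 →J2
bond 3 →I1
bond 4 →J3
bond 5 →R1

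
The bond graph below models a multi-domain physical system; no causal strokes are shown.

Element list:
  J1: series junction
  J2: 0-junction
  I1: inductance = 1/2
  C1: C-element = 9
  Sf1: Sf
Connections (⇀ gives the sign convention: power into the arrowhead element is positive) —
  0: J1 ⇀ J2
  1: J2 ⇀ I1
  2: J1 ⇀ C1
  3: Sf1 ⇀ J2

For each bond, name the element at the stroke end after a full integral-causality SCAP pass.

bond 3 stroke at Sf1  (Sf1 (Sf) sets flow on bond)
bond 1 stroke at I1  (prefer integral on I1)
bond 0 stroke at J2  (closing 0-jn rule on J2)
bond 2 stroke at J1  (J1 flow already set via bond 0)

bond 0 |J2
bond 1 |I1
bond 2 |J1
bond 3 |Sf1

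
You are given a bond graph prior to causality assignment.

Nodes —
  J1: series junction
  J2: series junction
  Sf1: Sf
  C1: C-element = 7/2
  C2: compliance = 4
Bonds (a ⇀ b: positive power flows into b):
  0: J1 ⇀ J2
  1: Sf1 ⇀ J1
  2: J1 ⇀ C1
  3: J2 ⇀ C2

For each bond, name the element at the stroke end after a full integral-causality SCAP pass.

#0 stroke→J1
#1 stroke→Sf1
#2 stroke→J1
#3 stroke→J2

β1 stroke→Sf1  (Sf1 fixes flow; stroke at Sf1)
β0 stroke→J1  (common-f at J1 fixed by 1)
β2 stroke→J1  (common-f at J1 fixed by 1)
β3 stroke→J2  (J2: bond 0 brought flow, rest push out)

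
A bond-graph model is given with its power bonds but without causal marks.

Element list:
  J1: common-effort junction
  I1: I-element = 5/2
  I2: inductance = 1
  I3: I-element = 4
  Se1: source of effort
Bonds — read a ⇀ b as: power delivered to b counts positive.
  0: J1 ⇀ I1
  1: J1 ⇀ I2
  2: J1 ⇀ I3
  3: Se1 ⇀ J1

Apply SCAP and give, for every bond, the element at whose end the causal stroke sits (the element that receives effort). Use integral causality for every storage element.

b3 →J1  (Se1 (Se) sets effort on bond)
b0 →I1  (J1 effort already set via bond 3)
b1 →I2  (J1 effort already set via bond 3)
b2 →I3  (J1 effort already set via bond 3)

bond 0 →I1
bond 1 →I2
bond 2 →I3
bond 3 →J1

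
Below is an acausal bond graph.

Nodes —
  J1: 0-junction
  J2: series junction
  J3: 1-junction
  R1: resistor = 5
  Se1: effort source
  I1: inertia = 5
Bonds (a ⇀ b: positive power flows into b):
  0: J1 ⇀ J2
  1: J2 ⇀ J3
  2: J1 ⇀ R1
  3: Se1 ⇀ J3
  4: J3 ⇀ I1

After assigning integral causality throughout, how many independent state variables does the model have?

1  (I1 all integral)

β3 stroke→J3  (Se1 (Se) sets effort on bond)
β4 stroke→I1  (I1 integral (f out))
β1 stroke→J3  (1-jn J3 has f-setter on 4)
β0 stroke→J2  (1-jn J2 has f-setter on 1)
β2 stroke→J1  (J1 needs exactly one e-in)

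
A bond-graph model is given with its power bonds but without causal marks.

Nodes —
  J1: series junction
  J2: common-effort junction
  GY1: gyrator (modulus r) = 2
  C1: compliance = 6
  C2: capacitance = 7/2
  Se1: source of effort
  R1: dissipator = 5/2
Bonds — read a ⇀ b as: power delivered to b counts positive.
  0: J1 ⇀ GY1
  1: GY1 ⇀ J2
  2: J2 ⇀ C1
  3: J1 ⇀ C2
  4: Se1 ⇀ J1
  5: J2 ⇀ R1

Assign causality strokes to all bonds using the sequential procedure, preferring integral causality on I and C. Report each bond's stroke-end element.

β0 stroke at GY1
β1 stroke at GY1
β2 stroke at J2
β3 stroke at J1
β4 stroke at J1
β5 stroke at R1

β4 |J1  (Se1 (Se) sets effort on bond)
β2 |J2  (C1: C, integral causality)
β1 |GY1  (J2 effort already set via bond 2)
β5 |R1  (J2: bond 2 brought effort, rest push out)
β0 |GY1  (GY1 both-in/both-out from 1)
β3 |J1  (1-jn J1 has f-setter on 0)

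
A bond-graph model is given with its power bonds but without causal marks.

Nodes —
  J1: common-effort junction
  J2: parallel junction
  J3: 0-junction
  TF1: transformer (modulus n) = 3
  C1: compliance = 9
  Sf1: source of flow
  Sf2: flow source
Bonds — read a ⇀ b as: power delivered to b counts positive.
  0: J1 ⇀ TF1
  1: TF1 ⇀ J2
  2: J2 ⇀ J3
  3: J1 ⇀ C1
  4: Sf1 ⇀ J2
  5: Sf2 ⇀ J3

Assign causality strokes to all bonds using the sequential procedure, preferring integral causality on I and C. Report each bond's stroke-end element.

bond 4 →Sf1  (Sf1 (Sf) sets flow on bond)
bond 5 →Sf2  (Sf2 fixes flow; stroke at Sf2)
bond 2 →J3  (closing 0-jn rule on J3)
bond 1 →J2  (closing 0-jn rule on J2)
bond 0 →TF1  (through TF1, causality passes straight; one stroke at TF1)
bond 3 →J1  (J1: last free bond brings effort in)

β0 |TF1
β1 |J2
β2 |J3
β3 |J1
β4 |Sf1
β5 |Sf2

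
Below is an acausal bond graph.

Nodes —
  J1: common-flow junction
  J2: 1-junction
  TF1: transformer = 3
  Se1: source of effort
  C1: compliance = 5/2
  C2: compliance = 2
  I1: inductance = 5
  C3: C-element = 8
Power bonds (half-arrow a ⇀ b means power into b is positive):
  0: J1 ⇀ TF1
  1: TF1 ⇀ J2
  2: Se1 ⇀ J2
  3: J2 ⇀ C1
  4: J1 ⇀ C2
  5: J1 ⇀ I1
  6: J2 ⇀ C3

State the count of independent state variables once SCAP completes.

β2 →J2  (source Se1 imposes e)
β3 →J2  (prefer integral on C1)
β4 →J1  (C2: C, integral causality)
β5 →I1  (I1 integral (f out))
β0 →J1  (J1: bond 5 brought flow, rest push out)
β1 →TF1  (TF TF1: opposite of bond 0)
β6 →J2  (J2: bond 1 brought flow, rest push out)

4  (C1, C2, C3, I1 all integral)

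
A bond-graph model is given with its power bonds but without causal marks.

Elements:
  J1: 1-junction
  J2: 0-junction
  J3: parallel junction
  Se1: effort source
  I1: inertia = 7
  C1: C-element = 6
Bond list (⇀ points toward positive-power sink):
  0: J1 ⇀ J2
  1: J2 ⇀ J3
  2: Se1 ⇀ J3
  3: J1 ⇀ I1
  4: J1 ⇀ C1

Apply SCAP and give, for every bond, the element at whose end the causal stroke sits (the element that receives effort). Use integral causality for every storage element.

β0 stroke→J1
β1 stroke→J2
β2 stroke→J3
β3 stroke→I1
β4 stroke→J1

β2 stroke→J3  (Se1: effort source, stroke at far end)
β1 stroke→J2  (J3: bond 2 brought effort, rest push out)
β0 stroke→J1  (common-e at J2 fixed by 1)
β3 stroke→I1  (I1 integral (f out))
β4 stroke→J1  (J1: bond 3 brought flow, rest push out)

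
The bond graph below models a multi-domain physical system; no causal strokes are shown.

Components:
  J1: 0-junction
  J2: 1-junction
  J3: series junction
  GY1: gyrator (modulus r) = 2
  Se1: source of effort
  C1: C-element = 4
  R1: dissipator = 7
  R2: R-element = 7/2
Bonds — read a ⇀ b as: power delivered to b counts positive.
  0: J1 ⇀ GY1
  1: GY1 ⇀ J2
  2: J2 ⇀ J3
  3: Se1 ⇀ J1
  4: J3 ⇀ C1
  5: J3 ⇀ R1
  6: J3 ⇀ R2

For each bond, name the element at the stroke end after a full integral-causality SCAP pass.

#0 stroke→GY1
#1 stroke→GY1
#2 stroke→J2
#3 stroke→J1
#4 stroke→J3
#5 stroke→J3
#6 stroke→J3

b3 |J1  (Se1 (Se) sets effort on bond)
b0 |GY1  (J1 effort already set via bond 3)
b1 |GY1  (GY GY1: same side as bond 0)
b2 |J2  (J2 flow already set via bond 1)
b4 |J3  (1-jn J3 has f-setter on 2)
b5 |J3  (J3: bond 2 brought flow, rest push out)
b6 |J3  (common-f at J3 fixed by 2)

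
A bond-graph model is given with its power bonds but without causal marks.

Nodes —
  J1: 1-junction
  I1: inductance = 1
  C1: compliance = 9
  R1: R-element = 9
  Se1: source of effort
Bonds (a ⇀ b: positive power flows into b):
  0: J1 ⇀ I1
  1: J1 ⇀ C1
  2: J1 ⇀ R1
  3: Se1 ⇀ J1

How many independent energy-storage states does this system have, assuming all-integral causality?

#3 |J1  (Se1 (Se) sets effort on bond)
#0 |I1  (I1 integral (f out))
#1 |J1  (common-f at J1 fixed by 0)
#2 |J1  (1-jn J1 has f-setter on 0)

2  (C1, I1 all integral)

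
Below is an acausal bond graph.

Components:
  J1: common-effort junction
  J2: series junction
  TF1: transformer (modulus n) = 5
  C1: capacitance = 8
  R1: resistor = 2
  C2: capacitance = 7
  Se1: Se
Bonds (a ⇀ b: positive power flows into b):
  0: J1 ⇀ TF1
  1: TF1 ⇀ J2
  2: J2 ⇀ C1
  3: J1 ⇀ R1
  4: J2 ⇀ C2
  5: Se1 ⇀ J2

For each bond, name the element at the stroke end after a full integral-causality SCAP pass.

#0 →J1
#1 →TF1
#2 →J2
#3 →R1
#4 →J2
#5 →J2

bond 5 stroke→J2  (source Se1 imposes e)
bond 2 stroke→J2  (C1 outputs effort q/C1)
bond 4 stroke→J2  (C2: C, integral causality)
bond 1 stroke→TF1  (J2 needs exactly one f-in)
bond 0 stroke→J1  (TF TF1: opposite of bond 1)
bond 3 stroke→R1  (common-e at J1 fixed by 0)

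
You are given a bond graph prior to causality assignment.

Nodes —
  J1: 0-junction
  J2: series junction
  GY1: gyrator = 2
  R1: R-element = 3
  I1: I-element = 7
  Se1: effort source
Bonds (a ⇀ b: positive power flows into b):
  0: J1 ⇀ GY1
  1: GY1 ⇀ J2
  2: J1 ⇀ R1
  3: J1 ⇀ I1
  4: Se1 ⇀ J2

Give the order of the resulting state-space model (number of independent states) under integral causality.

1  (I1 all integral)

β4 stroke at J2  (Se1: effort source, stroke at far end)
β1 stroke at GY1  (J2 needs exactly one f-in)
β0 stroke at GY1  (GY1 both-in/both-out from 1)
β3 stroke at I1  (I1: I, integral causality)
β2 stroke at J1  (closing 0-jn rule on J1)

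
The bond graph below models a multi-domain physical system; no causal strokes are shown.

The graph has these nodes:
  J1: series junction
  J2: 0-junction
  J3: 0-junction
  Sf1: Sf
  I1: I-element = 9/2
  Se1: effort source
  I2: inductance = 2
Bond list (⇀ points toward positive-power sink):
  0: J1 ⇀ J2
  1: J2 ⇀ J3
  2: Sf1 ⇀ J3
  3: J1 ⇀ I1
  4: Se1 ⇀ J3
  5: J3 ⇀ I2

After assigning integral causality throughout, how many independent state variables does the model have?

β2 stroke at Sf1  (Sf1: flow source, stroke at near end)
β4 stroke at J3  (source Se1 imposes e)
β1 stroke at J2  (common-e at J3 fixed by 4)
β5 stroke at I2  (0-jn J3 has e-setter on 4)
β0 stroke at J1  (J2: bond 1 brought effort, rest push out)
β3 stroke at I1  (only one flow-in slot at J1)

2  (I1, I2 all integral)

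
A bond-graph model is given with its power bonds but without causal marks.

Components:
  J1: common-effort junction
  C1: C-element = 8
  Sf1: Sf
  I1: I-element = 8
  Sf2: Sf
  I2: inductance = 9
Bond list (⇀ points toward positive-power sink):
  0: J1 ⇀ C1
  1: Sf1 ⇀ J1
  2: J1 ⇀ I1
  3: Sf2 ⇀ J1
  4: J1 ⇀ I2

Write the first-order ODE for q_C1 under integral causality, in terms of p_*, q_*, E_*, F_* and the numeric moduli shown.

β1 stroke→Sf1  (Sf1: flow source, stroke at near end)
β3 stroke→Sf2  (source Sf2 imposes f)
β0 stroke→J1  (C1: C, integral causality)
β2 stroke→I1  (J1 effort already set via bond 0)
β4 stroke→I2  (J1: bond 0 brought effort, rest push out)

dq_C1/dt = F_Sf1 + F_Sf2 - p_I1/8 - p_I2/9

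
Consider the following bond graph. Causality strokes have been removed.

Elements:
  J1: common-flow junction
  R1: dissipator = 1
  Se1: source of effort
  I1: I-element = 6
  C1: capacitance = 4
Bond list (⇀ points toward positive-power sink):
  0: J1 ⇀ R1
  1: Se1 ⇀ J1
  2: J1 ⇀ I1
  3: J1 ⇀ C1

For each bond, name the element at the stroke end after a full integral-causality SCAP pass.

#1 |J1  (Se1: effort source, stroke at far end)
#2 |I1  (I1 integral (f out))
#0 |J1  (J1 flow already set via bond 2)
#3 |J1  (J1: bond 2 brought flow, rest push out)

bond 0 →J1
bond 1 →J1
bond 2 →I1
bond 3 →J1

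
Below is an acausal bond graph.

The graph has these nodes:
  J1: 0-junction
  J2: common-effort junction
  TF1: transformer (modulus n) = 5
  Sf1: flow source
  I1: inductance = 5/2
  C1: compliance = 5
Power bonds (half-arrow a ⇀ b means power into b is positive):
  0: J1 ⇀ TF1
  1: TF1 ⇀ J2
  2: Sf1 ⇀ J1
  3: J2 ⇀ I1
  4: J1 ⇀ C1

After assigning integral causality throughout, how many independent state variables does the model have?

2  (C1, I1 all integral)

#2 →Sf1  (Sf1 (Sf) sets flow on bond)
#3 →I1  (I1 outputs flow p/I1)
#1 →J2  (closing 0-jn rule on J2)
#0 →TF1  (TF TF1: opposite of bond 1)
#4 →J1  (J1: last free bond brings effort in)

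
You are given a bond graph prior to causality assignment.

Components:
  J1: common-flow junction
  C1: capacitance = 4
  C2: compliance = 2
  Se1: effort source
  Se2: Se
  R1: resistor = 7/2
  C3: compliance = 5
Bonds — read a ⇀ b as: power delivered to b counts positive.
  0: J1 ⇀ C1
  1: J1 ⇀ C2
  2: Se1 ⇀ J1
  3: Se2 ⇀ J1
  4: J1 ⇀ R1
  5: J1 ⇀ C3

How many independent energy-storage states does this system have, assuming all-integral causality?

b2 →J1  (source Se1 imposes e)
b3 →J1  (source Se2 imposes e)
b0 →J1  (C1 outputs effort q/C1)
b1 →J1  (prefer integral on C2)
b5 →J1  (C3: C, integral causality)
b4 →R1  (J1: last free bond brings flow in)

3  (C1, C2, C3 all integral)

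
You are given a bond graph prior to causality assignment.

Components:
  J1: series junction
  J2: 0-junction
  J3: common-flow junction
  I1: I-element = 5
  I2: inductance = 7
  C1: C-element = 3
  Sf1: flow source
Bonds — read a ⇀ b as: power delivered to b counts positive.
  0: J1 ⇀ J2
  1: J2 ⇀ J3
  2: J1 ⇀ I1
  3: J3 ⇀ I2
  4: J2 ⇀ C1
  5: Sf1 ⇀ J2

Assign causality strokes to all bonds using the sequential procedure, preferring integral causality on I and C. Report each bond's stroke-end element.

bond 0 stroke at J1
bond 1 stroke at J3
bond 2 stroke at I1
bond 3 stroke at I2
bond 4 stroke at J2
bond 5 stroke at Sf1

#5 |Sf1  (Sf1 fixes flow; stroke at Sf1)
#2 |I1  (I1: I, integral causality)
#0 |J1  (1-jn J1 has f-setter on 2)
#3 |I2  (I2: I, integral causality)
#1 |J3  (1-jn J3 has f-setter on 3)
#4 |J2  (closing 0-jn rule on J2)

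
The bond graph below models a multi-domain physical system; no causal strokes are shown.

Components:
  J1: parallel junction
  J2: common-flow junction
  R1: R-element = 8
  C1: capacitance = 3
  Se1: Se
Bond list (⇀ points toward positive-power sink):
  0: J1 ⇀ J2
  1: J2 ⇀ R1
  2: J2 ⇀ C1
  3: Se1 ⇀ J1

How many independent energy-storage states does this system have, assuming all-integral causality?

1  (C1 all integral)

bond 3 |J1  (Se1 fixes effort; stroke away)
bond 0 |J2  (common-e at J1 fixed by 3)
bond 2 |J2  (prefer integral on C1)
bond 1 |R1  (J2: last free bond brings flow in)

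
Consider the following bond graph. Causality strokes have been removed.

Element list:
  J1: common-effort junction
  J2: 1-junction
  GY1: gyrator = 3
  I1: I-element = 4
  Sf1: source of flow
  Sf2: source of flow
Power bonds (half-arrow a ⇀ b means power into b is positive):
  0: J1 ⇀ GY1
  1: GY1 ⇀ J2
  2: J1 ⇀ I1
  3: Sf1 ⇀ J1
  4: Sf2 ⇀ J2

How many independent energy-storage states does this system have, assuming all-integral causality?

#3 →Sf1  (Sf1: flow source, stroke at near end)
#4 →Sf2  (Sf2: flow source, stroke at near end)
#1 →J2  (common-f at J2 fixed by 4)
#0 →J1  (through GY1, causality inverts; strokes same side of GY1)
#2 →I1  (0-jn J1 has e-setter on 0)

1  (I1 all integral)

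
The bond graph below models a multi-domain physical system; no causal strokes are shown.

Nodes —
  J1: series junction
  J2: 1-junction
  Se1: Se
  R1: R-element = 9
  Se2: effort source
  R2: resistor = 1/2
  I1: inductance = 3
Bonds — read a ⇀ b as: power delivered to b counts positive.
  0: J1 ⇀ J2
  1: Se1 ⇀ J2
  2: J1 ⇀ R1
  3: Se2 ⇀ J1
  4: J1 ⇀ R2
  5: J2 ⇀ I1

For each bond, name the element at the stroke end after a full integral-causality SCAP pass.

#1 |J2  (source Se1 imposes e)
#3 |J1  (Se2: effort source, stroke at far end)
#5 |I1  (prefer integral on I1)
#0 |J2  (common-f at J2 fixed by 5)
#2 |J1  (J1: bond 0 brought flow, rest push out)
#4 |J1  (J1: bond 0 brought flow, rest push out)

#0 →J2
#1 →J2
#2 →J1
#3 →J1
#4 →J1
#5 →I1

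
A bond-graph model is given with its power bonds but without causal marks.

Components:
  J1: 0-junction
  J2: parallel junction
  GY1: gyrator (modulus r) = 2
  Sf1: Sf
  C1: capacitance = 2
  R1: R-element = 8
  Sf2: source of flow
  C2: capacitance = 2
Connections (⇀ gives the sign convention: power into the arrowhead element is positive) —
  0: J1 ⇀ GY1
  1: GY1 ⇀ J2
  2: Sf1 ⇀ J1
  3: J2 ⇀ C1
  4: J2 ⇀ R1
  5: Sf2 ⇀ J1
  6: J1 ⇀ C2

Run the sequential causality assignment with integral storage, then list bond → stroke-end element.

#2 stroke→Sf1  (Sf1 (Sf) sets flow on bond)
#5 stroke→Sf2  (source Sf2 imposes f)
#3 stroke→J2  (C1: C, integral causality)
#1 stroke→GY1  (common-e at J2 fixed by 3)
#4 stroke→R1  (common-e at J2 fixed by 3)
#0 stroke→GY1  (GY1: gyrator matches bond 1)
#6 stroke→J1  (closing 0-jn rule on J1)

b0 stroke at GY1
b1 stroke at GY1
b2 stroke at Sf1
b3 stroke at J2
b4 stroke at R1
b5 stroke at Sf2
b6 stroke at J1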